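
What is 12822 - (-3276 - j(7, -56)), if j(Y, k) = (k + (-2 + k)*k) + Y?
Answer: 19297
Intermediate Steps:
j(Y, k) = Y + k + k*(-2 + k) (j(Y, k) = (k + k*(-2 + k)) + Y = Y + k + k*(-2 + k))
12822 - (-3276 - j(7, -56)) = 12822 - (-3276 - (7 + (-56)**2 - 1*(-56))) = 12822 - (-3276 - (7 + 3136 + 56)) = 12822 - (-3276 - 1*3199) = 12822 - (-3276 - 3199) = 12822 - 1*(-6475) = 12822 + 6475 = 19297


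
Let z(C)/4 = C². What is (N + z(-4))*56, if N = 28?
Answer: 5152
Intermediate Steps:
z(C) = 4*C²
(N + z(-4))*56 = (28 + 4*(-4)²)*56 = (28 + 4*16)*56 = (28 + 64)*56 = 92*56 = 5152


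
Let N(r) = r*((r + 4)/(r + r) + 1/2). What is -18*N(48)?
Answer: -900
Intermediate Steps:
N(r) = r*(½ + (4 + r)/(2*r)) (N(r) = r*((4 + r)/((2*r)) + ½) = r*((4 + r)*(1/(2*r)) + ½) = r*((4 + r)/(2*r) + ½) = r*(½ + (4 + r)/(2*r)))
-18*N(48) = -18*(2 + 48) = -18*50 = -900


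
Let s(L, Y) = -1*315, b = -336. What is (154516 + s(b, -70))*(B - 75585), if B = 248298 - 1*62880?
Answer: 16936358433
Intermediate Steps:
s(L, Y) = -315
B = 185418 (B = 248298 - 62880 = 185418)
(154516 + s(b, -70))*(B - 75585) = (154516 - 315)*(185418 - 75585) = 154201*109833 = 16936358433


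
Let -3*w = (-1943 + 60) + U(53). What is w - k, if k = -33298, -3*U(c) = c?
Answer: 305384/9 ≈ 33932.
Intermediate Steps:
U(c) = -c/3
w = 5702/9 (w = -((-1943 + 60) - ⅓*53)/3 = -(-1883 - 53/3)/3 = -⅓*(-5702/3) = 5702/9 ≈ 633.56)
w - k = 5702/9 - 1*(-33298) = 5702/9 + 33298 = 305384/9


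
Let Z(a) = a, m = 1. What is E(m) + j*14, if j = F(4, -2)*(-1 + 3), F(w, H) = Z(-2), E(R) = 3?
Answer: -53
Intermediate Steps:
F(w, H) = -2
j = -4 (j = -2*(-1 + 3) = -2*2 = -4)
E(m) + j*14 = 3 - 4*14 = 3 - 56 = -53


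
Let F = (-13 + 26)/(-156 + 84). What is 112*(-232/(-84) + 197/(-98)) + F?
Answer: 42341/504 ≈ 84.010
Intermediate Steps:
F = -13/72 (F = 13/(-72) = 13*(-1/72) = -13/72 ≈ -0.18056)
112*(-232/(-84) + 197/(-98)) + F = 112*(-232/(-84) + 197/(-98)) - 13/72 = 112*(-232*(-1/84) + 197*(-1/98)) - 13/72 = 112*(58/21 - 197/98) - 13/72 = 112*(221/294) - 13/72 = 1768/21 - 13/72 = 42341/504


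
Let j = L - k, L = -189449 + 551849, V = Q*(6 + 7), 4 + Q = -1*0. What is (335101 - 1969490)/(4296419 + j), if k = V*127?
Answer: -1634389/4665423 ≈ -0.35032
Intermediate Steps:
Q = -4 (Q = -4 - 1*0 = -4 + 0 = -4)
V = -52 (V = -4*(6 + 7) = -4*13 = -52)
L = 362400
k = -6604 (k = -52*127 = -6604)
j = 369004 (j = 362400 - 1*(-6604) = 362400 + 6604 = 369004)
(335101 - 1969490)/(4296419 + j) = (335101 - 1969490)/(4296419 + 369004) = -1634389/4665423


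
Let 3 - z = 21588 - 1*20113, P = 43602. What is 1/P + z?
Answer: -64182143/43602 ≈ -1472.0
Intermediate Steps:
z = -1472 (z = 3 - (21588 - 1*20113) = 3 - (21588 - 20113) = 3 - 1*1475 = 3 - 1475 = -1472)
1/P + z = 1/43602 - 1472 = -64182143/43602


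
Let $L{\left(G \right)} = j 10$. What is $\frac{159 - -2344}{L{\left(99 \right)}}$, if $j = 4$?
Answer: $\frac{2503}{40} \approx 62.575$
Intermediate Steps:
$L{\left(G \right)} = 40$ ($L{\left(G \right)} = 4 \cdot 10 = 40$)
$\frac{159 - -2344}{L{\left(99 \right)}} = \frac{159 - -2344}{40} = \left(159 + 2344\right) \frac{1}{40} = 2503 \cdot \frac{1}{40} = \frac{2503}{40}$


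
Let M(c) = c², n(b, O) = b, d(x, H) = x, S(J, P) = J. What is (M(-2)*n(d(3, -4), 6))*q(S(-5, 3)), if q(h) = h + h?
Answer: -120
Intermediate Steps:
q(h) = 2*h
(M(-2)*n(d(3, -4), 6))*q(S(-5, 3)) = ((-2)²*3)*(2*(-5)) = (4*3)*(-10) = 12*(-10) = -120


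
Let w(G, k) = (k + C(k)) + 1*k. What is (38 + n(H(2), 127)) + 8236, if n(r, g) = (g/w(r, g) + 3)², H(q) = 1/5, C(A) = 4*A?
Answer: 298225/36 ≈ 8284.0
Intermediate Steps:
w(G, k) = 6*k (w(G, k) = (k + 4*k) + 1*k = 5*k + k = 6*k)
H(q) = ⅕
n(r, g) = 361/36 (n(r, g) = (g/((6*g)) + 3)² = (g*(1/(6*g)) + 3)² = (⅙ + 3)² = (19/6)² = 361/36)
(38 + n(H(2), 127)) + 8236 = (38 + 361/36) + 8236 = 1729/36 + 8236 = 298225/36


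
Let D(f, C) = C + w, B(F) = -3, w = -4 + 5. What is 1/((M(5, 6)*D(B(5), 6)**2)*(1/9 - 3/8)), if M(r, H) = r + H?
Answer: -72/10241 ≈ -0.0070306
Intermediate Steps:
w = 1
M(r, H) = H + r
D(f, C) = 1 + C (D(f, C) = C + 1 = 1 + C)
1/((M(5, 6)*D(B(5), 6)**2)*(1/9 - 3/8)) = 1/(((6 + 5)*(1 + 6)**2)*(1/9 - 3/8)) = 1/((11*7**2)*(1*(1/9) - 3*1/8)) = 1/((11*49)*(1/9 - 3/8)) = 1/(539*(-19/72)) = 1/(-10241/72) = -72/10241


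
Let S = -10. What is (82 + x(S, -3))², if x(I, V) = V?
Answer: 6241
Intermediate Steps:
(82 + x(S, -3))² = (82 - 3)² = 79² = 6241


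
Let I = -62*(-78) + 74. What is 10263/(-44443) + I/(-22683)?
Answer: -451010759/1008100569 ≈ -0.44739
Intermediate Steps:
I = 4910 (I = 4836 + 74 = 4910)
10263/(-44443) + I/(-22683) = 10263/(-44443) + 4910/(-22683) = 10263*(-1/44443) + 4910*(-1/22683) = -10263/44443 - 4910/22683 = -451010759/1008100569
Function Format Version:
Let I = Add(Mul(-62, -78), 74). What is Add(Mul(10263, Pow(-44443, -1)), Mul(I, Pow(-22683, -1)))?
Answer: Rational(-451010759, 1008100569) ≈ -0.44739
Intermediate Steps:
I = 4910 (I = Add(4836, 74) = 4910)
Add(Mul(10263, Pow(-44443, -1)), Mul(I, Pow(-22683, -1))) = Add(Mul(10263, Pow(-44443, -1)), Mul(4910, Pow(-22683, -1))) = Add(Mul(10263, Rational(-1, 44443)), Mul(4910, Rational(-1, 22683))) = Add(Rational(-10263, 44443), Rational(-4910, 22683)) = Rational(-451010759, 1008100569)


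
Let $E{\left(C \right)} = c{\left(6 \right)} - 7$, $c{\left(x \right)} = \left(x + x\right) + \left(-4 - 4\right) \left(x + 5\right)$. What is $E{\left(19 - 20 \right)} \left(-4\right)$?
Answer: $332$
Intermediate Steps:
$c{\left(x \right)} = -40 - 6 x$ ($c{\left(x \right)} = 2 x - 8 \left(5 + x\right) = 2 x - \left(40 + 8 x\right) = -40 - 6 x$)
$E{\left(C \right)} = -83$ ($E{\left(C \right)} = \left(-40 - 36\right) - 7 = -76 - 7 = -83$)
$E{\left(19 - 20 \right)} \left(-4\right) = \left(-83\right) \left(-4\right) = 332$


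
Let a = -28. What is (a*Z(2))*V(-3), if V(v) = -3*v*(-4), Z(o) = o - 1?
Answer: 1008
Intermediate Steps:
Z(o) = -1 + o
V(v) = 12*v
(a*Z(2))*V(-3) = (-28*(-1 + 2))*(12*(-3)) = -28*1*(-36) = -28*(-36) = 1008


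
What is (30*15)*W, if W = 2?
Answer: 900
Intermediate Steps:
(30*15)*W = (30*15)*2 = 450*2 = 900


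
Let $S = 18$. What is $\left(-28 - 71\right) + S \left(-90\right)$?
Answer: $-1719$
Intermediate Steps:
$\left(-28 - 71\right) + S \left(-90\right) = \left(-28 - 71\right) + 18 \left(-90\right) = -99 - 1620 = -1719$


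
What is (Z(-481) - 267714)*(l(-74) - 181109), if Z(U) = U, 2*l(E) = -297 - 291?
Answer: 48651377585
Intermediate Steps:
l(E) = -294 (l(E) = (-297 - 291)/2 = (½)*(-588) = -294)
(Z(-481) - 267714)*(l(-74) - 181109) = (-481 - 267714)*(-294 - 181109) = -268195*(-181403) = 48651377585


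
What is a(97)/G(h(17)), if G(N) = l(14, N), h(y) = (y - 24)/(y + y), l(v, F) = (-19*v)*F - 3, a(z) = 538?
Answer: 4573/440 ≈ 10.393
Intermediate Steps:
l(v, F) = -3 - 19*F*v (l(v, F) = -19*F*v - 3 = -3 - 19*F*v)
h(y) = (-24 + y)/(2*y) (h(y) = (-24 + y)/((2*y)) = (-24 + y)*(1/(2*y)) = (-24 + y)/(2*y))
G(N) = -3 - 266*N (G(N) = -3 - 19*N*14 = -3 - 266*N)
a(97)/G(h(17)) = 538/(-3 - 133*(-24 + 17)/17) = 538/(-3 - 133*(-7)/17) = 538/(-3 - 266*(-7/34)) = 538/(-3 + 931/17) = 538/(880/17) = 538*(17/880) = 4573/440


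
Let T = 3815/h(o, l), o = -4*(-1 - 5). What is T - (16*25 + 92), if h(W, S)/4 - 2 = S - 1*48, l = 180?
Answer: -259897/536 ≈ -484.88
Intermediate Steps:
o = 24 (o = -4*(-6) = 24)
h(W, S) = -184 + 4*S (h(W, S) = 8 + 4*(S - 1*48) = 8 + 4*(S - 48) = 8 + 4*(-48 + S) = 8 + (-192 + 4*S) = -184 + 4*S)
T = 3815/536 (T = 3815/(-184 + 4*180) = 3815/(-184 + 720) = 3815/536 ≈ 7.1175)
T - (16*25 + 92) = 3815/536 - (16*25 + 92) = 3815/536 - (400 + 92) = 3815/536 - 1*492 = 3815/536 - 492 = -259897/536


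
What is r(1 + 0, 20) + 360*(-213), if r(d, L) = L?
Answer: -76660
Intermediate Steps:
r(1 + 0, 20) + 360*(-213) = 20 + 360*(-213) = 20 - 76680 = -76660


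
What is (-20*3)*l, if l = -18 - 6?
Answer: 1440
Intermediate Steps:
l = -24
(-20*3)*l = -20*3*(-24) = -60*(-24) = 1440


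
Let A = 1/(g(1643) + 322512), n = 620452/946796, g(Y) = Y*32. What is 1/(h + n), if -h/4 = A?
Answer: 22195738628/14545019537 ≈ 1.5260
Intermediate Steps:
g(Y) = 32*Y
n = 155113/236699 (n = 620452*(1/946796) = 155113/236699 ≈ 0.65532)
A = 1/375088 (A = 1/(32*1643 + 322512) = 1/(52576 + 322512) = 1/375088 ≈ 2.6660e-6)
h = -1/93772 (h = -4*1/375088 = -1/93772 ≈ -1.0664e-5)
1/(h + n) = 1/(-1/93772 + 155113/236699) = 1/(14545019537/22195738628) = 22195738628/14545019537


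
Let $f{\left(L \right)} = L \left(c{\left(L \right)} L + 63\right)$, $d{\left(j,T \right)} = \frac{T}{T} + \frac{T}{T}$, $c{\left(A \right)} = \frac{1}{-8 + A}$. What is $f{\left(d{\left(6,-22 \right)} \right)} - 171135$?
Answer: $- \frac{513029}{3} \approx -1.7101 \cdot 10^{5}$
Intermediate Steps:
$d{\left(j,T \right)} = 2$ ($d{\left(j,T \right)} = 1 + 1 = 2$)
$f{\left(L \right)} = L \left(63 + \frac{L}{-8 + L}\right)$ ($f{\left(L \right)} = L \left(\frac{L}{-8 + L} + 63\right) = L \left(63 + \frac{L}{-8 + L}\right)$)
$f{\left(d{\left(6,-22 \right)} \right)} - 171135 = 8 \cdot 2 \frac{1}{-8 + 2} \left(-63 + 8 \cdot 2\right) - 171135 = 8 \cdot 2 \frac{1}{-6} \left(-63 + 16\right) - 171135 = 8 \cdot 2 \left(- \frac{1}{6}\right) \left(-47\right) - 171135 = \frac{376}{3} - 171135 = - \frac{513029}{3}$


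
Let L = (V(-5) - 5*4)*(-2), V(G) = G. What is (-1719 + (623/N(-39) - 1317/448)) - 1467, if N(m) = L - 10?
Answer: -7108337/2240 ≈ -3173.4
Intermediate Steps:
L = 50 (L = (-5 - 5*4)*(-2) = (-5 - 20)*(-2) = -25*(-2) = 50)
N(m) = 40 (N(m) = 50 - 10 = 40)
(-1719 + (623/N(-39) - 1317/448)) - 1467 = (-1719 + (623/40 - 1317/448)) - 1467 = (-1719 + 28303/2240) - 1467 = -3822257/2240 - 1467 = -7108337/2240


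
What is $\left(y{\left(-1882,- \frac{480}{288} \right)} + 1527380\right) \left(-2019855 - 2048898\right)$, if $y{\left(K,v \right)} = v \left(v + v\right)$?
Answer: $- \frac{18643663683970}{3} \approx -6.2146 \cdot 10^{12}$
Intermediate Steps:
$y{\left(K,v \right)} = 2 v^{2}$ ($y{\left(K,v \right)} = v 2 v = 2 v^{2}$)
$\left(y{\left(-1882,- \frac{480}{288} \right)} + 1527380\right) \left(-2019855 - 2048898\right) = \left(2 \left(- \frac{480}{288}\right)^{2} + 1527380\right) \left(-2019855 - 2048898\right) = \left(2 \left(\left(-480\right) \frac{1}{288}\right)^{2} + 1527380\right) \left(-4068753\right) = \left(2 \left(- \frac{5}{3}\right)^{2} + 1527380\right) \left(-4068753\right) = \left(2 \cdot \frac{25}{9} + 1527380\right) \left(-4068753\right) = \left(\frac{50}{9} + 1527380\right) \left(-4068753\right) = \frac{13746470}{9} \left(-4068753\right) = - \frac{18643663683970}{3}$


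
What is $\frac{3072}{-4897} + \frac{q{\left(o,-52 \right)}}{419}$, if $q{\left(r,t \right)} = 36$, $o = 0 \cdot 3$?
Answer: $- \frac{1110876}{2051843} \approx -0.5414$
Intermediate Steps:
$o = 0$
$\frac{3072}{-4897} + \frac{q{\left(o,-52 \right)}}{419} = \frac{3072}{-4897} + \frac{36}{419} = 3072 \left(- \frac{1}{4897}\right) + 36 \cdot \frac{1}{419} = - \frac{3072}{4897} + \frac{36}{419} = - \frac{1110876}{2051843}$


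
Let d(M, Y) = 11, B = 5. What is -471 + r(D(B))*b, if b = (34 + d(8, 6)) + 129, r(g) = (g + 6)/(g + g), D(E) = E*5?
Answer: -9078/25 ≈ -363.12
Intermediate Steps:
D(E) = 5*E
r(g) = (6 + g)/(2*g) (r(g) = (6 + g)/((2*g)) = (6 + g)*(1/(2*g)) = (6 + g)/(2*g))
b = 174 (b = (34 + 11) + 129 = 45 + 129 = 174)
-471 + r(D(B))*b = -471 + ((6 + 5*5)/(2*((5*5))))*174 = -471 + ((½)*(6 + 25)/25)*174 = -471 + ((½)*(1/25)*31)*174 = -471 + (31/50)*174 = -471 + 2697/25 = -9078/25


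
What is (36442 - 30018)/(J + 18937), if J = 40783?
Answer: 803/7465 ≈ 0.10757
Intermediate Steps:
(36442 - 30018)/(J + 18937) = (36442 - 30018)/(40783 + 18937) = 6424/59720 = 6424*(1/59720) = 803/7465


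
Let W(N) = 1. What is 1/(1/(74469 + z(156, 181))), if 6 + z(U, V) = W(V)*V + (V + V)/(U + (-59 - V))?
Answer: 3134867/42 ≈ 74640.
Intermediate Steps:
z(U, V) = -6 + V + 2*V/(-59 + U - V) (z(U, V) = -6 + (1*V + (V + V)/(U + (-59 - V))) = -6 + (V + (2*V)/(-59 + U - V)) = -6 + (V + 2*V/(-59 + U - V)) = -6 + V + 2*V/(-59 + U - V))
1/(1/(74469 + z(156, 181))) = 1/(1/(74469 + (-354 + 181² + 6*156 + 51*181 - 1*156*181)/(59 + 181 - 1*156))) = 1/(1/(74469 + (-354 + 32761 + 936 + 9231 - 28236)/(59 + 181 - 156))) = 1/(1/(74469 + 14338/84)) = 1/(1/(74469 + (1/84)*14338)) = 1/(1/(74469 + 7169/42)) = 1/(1/(3134867/42)) = 1/(42/3134867) = 3134867/42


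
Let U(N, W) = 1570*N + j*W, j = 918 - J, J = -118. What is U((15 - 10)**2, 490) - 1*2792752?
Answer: -2245862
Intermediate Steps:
j = 1036 (j = 918 - 1*(-118) = 918 + 118 = 1036)
U(N, W) = 1036*W + 1570*N (U(N, W) = 1570*N + 1036*W = 1036*W + 1570*N)
U((15 - 10)**2, 490) - 1*2792752 = (1036*490 + 1570*(15 - 10)**2) - 1*2792752 = (507640 + 1570*5**2) - 2792752 = (507640 + 1570*25) - 2792752 = (507640 + 39250) - 2792752 = 546890 - 2792752 = -2245862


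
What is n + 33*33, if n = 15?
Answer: 1104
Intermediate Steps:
n + 33*33 = 15 + 33*33 = 15 + 1089 = 1104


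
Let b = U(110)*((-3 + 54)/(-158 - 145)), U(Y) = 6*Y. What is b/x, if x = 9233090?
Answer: -1122/93254209 ≈ -1.2032e-5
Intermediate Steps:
b = -11220/101 (b = (6*110)*((-3 + 54)/(-158 - 145)) = 660*(51/(-303)) = 660*(51*(-1/303)) = 660*(-17/101) = -11220/101 ≈ -111.09)
b/x = -11220/101/9233090 = -11220/101*1/9233090 = -1122/93254209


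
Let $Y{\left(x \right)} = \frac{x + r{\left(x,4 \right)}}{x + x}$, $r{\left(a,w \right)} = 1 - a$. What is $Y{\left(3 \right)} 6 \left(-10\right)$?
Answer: $-10$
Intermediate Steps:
$Y{\left(x \right)} = \frac{1}{2 x}$ ($Y{\left(x \right)} = \frac{x - \left(-1 + x\right)}{x + x} = 1 \frac{1}{2 x} = \frac{1}{2 x}$)
$Y{\left(3 \right)} 6 \left(-10\right) = \frac{1}{2 \cdot 3} \cdot 6 \left(-10\right) = \frac{1}{2} \cdot \frac{1}{3} \cdot 6 \left(-10\right) = \frac{1}{6} \cdot 6 \left(-10\right) = 1 \left(-10\right) = -10$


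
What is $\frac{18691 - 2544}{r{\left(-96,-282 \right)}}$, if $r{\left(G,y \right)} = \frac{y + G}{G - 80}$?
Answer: $\frac{1420936}{189} \approx 7518.2$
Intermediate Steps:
$r{\left(G,y \right)} = \frac{G + y}{-80 + G}$
$\frac{18691 - 2544}{r{\left(-96,-282 \right)}} = \frac{18691 - 2544}{\frac{1}{-80 - 96} \left(-96 - 282\right)} = \frac{16147}{\frac{1}{-176} \left(-378\right)} = \frac{16147}{\left(- \frac{1}{176}\right) \left(-378\right)} = \frac{16147}{\frac{189}{88}} = 16147 \cdot \frac{88}{189} = \frac{1420936}{189}$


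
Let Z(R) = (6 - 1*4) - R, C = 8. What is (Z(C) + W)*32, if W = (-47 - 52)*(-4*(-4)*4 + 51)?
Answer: -364512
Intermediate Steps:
Z(R) = 2 - R (Z(R) = (6 - 4) - R = 2 - R)
W = -11385 (W = -99*(16*4 + 51) = -99*(64 + 51) = -99*115 = -11385)
(Z(C) + W)*32 = ((2 - 1*8) - 11385)*32 = ((2 - 8) - 11385)*32 = (-6 - 11385)*32 = -11391*32 = -364512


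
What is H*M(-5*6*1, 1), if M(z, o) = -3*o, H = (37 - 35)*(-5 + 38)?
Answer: -198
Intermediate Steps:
H = 66 (H = 2*33 = 66)
H*M(-5*6*1, 1) = 66*(-3*1) = 66*(-3) = -198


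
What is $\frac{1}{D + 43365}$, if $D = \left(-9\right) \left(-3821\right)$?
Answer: $\frac{1}{77754} \approx 1.2861 \cdot 10^{-5}$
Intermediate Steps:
$D = 34389$
$\frac{1}{D + 43365} = \frac{1}{34389 + 43365} = \frac{1}{77754}$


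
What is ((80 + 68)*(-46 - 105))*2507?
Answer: -56026436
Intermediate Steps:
((80 + 68)*(-46 - 105))*2507 = (148*(-151))*2507 = -22348*2507 = -56026436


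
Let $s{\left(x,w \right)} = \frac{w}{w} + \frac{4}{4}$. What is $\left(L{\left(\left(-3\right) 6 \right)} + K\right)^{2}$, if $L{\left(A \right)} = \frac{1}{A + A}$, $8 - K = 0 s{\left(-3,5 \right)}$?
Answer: $\frac{82369}{1296} \approx 63.556$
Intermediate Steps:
$s{\left(x,w \right)} = 2$ ($s{\left(x,w \right)} = 1 + 4 \cdot \frac{1}{4} = 1 + 1 = 2$)
$K = 8$ ($K = 8 - 0 \cdot 2 = 8 - 0 = 8 + 0 = 8$)
$L{\left(A \right)} = \frac{1}{2 A}$
$\left(L{\left(\left(-3\right) 6 \right)} + K\right)^{2} = \left(\frac{1}{2 \left(\left(-3\right) 6\right)} + 8\right)^{2} = \left(\frac{1}{2 \left(-18\right)} + 8\right)^{2} = \left(\frac{1}{2} \left(- \frac{1}{18}\right) + 8\right)^{2} = \left(- \frac{1}{36} + 8\right)^{2} = \left(\frac{287}{36}\right)^{2} = \frac{82369}{1296}$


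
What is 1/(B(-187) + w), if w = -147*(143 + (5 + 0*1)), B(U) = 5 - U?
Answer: -1/21564 ≈ -4.6374e-5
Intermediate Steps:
w = -21756 (w = -147*(143 + (5 + 0)) = -147*(143 + 5) = -147*148 = -21756)
1/(B(-187) + w) = 1/((5 - 1*(-187)) - 21756) = 1/((5 + 187) - 21756) = 1/(192 - 21756) = 1/(-21564) = -1/21564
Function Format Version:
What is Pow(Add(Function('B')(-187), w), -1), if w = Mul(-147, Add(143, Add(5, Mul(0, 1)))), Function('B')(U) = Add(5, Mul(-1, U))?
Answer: Rational(-1, 21564) ≈ -4.6374e-5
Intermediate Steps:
w = -21756 (w = Mul(-147, Add(143, Add(5, 0))) = Mul(-147, Add(143, 5)) = Mul(-147, 148) = -21756)
Pow(Add(Function('B')(-187), w), -1) = Pow(Add(Add(5, Mul(-1, -187)), -21756), -1) = Pow(Add(Add(5, 187), -21756), -1) = Pow(Add(192, -21756), -1) = Pow(-21564, -1) = Rational(-1, 21564)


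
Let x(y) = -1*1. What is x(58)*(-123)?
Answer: 123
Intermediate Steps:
x(y) = -1
x(58)*(-123) = -1*(-123) = 123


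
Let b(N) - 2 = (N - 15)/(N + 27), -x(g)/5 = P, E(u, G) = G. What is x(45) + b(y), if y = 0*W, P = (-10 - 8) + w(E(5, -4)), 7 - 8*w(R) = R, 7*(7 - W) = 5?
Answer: 6089/72 ≈ 84.569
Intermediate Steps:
W = 44/7 (W = 7 - ⅐*5 = 7 - 5/7 = 44/7 ≈ 6.2857)
w(R) = 7/8 - R/8
P = -133/8 (P = (-10 - 8) + (7/8 - ⅛*(-4)) = -18 + (7/8 + ½) = -18 + 11/8 = -133/8 ≈ -16.625)
x(g) = 665/8 (x(g) = -5*(-133/8) = 665/8)
y = 0 (y = 0*(44/7) = 0)
b(N) = 2 + (-15 + N)/(27 + N) (b(N) = 2 + (N - 15)/(N + 27) = 2 + (-15 + N)/(27 + N))
x(45) + b(y) = 665/8 + 3*(13 + 0)/(27 + 0) = 665/8 + 3*13/27 = 665/8 + 3*(1/27)*13 = 665/8 + 13/9 = 6089/72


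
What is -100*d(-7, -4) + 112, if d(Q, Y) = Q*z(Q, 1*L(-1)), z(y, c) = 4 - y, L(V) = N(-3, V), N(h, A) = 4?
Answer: 7812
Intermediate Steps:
L(V) = 4
d(Q, Y) = Q*(4 - Q)
-100*d(-7, -4) + 112 = -(-700)*(4 - 1*(-7)) + 112 = -(-700)*(4 + 7) + 112 = -(-700)*11 + 112 = -100*(-77) + 112 = 7700 + 112 = 7812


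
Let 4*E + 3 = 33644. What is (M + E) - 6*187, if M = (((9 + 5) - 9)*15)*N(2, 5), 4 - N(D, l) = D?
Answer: 29753/4 ≈ 7438.3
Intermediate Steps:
E = 33641/4 (E = -¾ + (¼)*33644 = -¾ + 8411 = 33641/4 ≈ 8410.3)
N(D, l) = 4 - D
M = 150 (M = (((9 + 5) - 9)*15)*(4 - 1*2) = ((14 - 9)*15)*(4 - 2) = (5*15)*2 = 75*2 = 150)
(M + E) - 6*187 = (150 + 33641/4) - 6*187 = 34241/4 - 1122 = 29753/4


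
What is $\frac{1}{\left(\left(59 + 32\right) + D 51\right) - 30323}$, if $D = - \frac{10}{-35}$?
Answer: $- \frac{7}{211522} \approx -3.3093 \cdot 10^{-5}$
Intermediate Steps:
$D = \frac{2}{7}$ ($D = \left(-10\right) \left(- \frac{1}{35}\right) = \frac{2}{7} \approx 0.28571$)
$\frac{1}{\left(\left(59 + 32\right) + D 51\right) - 30323} = \frac{1}{\left(\left(59 + 32\right) + \frac{2}{7} \cdot 51\right) - 30323} = \frac{1}{\left(91 + \frac{102}{7}\right) - 30323} = \frac{1}{\frac{739}{7} - 30323} = \frac{1}{- \frac{211522}{7}} = - \frac{7}{211522}$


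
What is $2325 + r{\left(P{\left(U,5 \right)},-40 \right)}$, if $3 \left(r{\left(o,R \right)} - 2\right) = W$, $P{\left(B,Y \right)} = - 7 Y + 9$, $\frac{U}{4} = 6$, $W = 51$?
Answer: $2344$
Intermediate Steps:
$U = 24$ ($U = 4 \cdot 6 = 24$)
$P{\left(B,Y \right)} = 9 - 7 Y$
$r{\left(o,R \right)} = 19$ ($r{\left(o,R \right)} = 2 + \frac{1}{3} \cdot 51 = 2 + 17 = 19$)
$2325 + r{\left(P{\left(U,5 \right)},-40 \right)} = 2325 + 19 = 2344$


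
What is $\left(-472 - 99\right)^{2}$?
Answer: $326041$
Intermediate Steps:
$\left(-472 - 99\right)^{2} = \left(-571\right)^{2} = 326041$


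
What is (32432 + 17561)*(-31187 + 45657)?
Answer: 723398710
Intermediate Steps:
(32432 + 17561)*(-31187 + 45657) = 49993*14470 = 723398710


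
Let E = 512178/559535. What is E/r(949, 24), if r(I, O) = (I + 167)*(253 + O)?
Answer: 85363/28828362270 ≈ 2.9611e-6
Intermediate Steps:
r(I, O) = (167 + I)*(253 + O)
E = 512178/559535 (E = 512178*(1/559535) = 512178/559535 ≈ 0.91536)
E/r(949, 24) = 512178/(559535*(42251 + 167*24 + 253*949 + 949*24)) = 512178/(559535*(42251 + 4008 + 240097 + 22776)) = (512178/559535)/309132 = (512178/559535)*(1/309132) = 85363/28828362270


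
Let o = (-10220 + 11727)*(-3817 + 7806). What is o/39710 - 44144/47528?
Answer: 3226794933/21447010 ≈ 150.45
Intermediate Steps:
o = 6011423 (o = 1507*3989 = 6011423)
o/39710 - 44144/47528 = 6011423/39710 - 44144/47528 = 6011423*(1/39710) - 44144*1/47528 = 546493/3610 - 5518/5941 = 3226794933/21447010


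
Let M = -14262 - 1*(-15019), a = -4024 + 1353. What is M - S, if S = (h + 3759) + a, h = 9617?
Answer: -9948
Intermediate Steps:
a = -2671
S = 10705 (S = (9617 + 3759) - 2671 = 13376 - 2671 = 10705)
M = 757 (M = -14262 + 15019 = 757)
M - S = 757 - 1*10705 = 757 - 10705 = -9948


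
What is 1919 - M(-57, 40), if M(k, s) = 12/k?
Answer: 36465/19 ≈ 1919.2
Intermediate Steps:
1919 - M(-57, 40) = 1919 - 12/(-57) = 1919 - 12*(-1)/57 = 1919 - 1*(-4/19) = 1919 + 4/19 = 36465/19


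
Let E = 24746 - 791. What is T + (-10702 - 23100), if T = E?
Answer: -9847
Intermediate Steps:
E = 23955
T = 23955
T + (-10702 - 23100) = 23955 + (-10702 - 23100) = 23955 - 33802 = -9847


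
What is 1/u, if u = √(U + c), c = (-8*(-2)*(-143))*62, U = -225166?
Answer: -I*√367022/367022 ≈ -0.0016506*I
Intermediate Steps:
c = -141856 (c = (16*(-143))*62 = -2288*62 = -141856)
u = I*√367022 (u = √(-225166 - 141856) = √(-367022) = I*√367022 ≈ 605.82*I)
1/u = 1/(I*√367022) = -I*√367022/367022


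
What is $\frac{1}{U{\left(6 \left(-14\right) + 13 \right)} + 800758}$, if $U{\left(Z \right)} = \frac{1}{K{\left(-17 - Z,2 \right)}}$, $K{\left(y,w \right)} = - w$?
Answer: $\frac{2}{1601515} \approx 1.2488 \cdot 10^{-6}$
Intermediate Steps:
$U{\left(Z \right)} = - \frac{1}{2}$ ($U{\left(Z \right)} = \frac{1}{\left(-1\right) 2} = \frac{1}{-2} = - \frac{1}{2}$)
$\frac{1}{U{\left(6 \left(-14\right) + 13 \right)} + 800758} = \frac{1}{- \frac{1}{2} + 800758} = \frac{1}{\frac{1601515}{2}} = \frac{2}{1601515}$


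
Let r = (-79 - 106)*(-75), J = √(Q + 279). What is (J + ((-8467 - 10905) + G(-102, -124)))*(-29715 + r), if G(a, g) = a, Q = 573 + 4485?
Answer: 308468160 - 47520*√593 ≈ 3.0731e+8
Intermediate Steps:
Q = 5058
J = 3*√593 (J = √(5058 + 279) = √5337 = 3*√593 ≈ 73.055)
r = 13875 (r = -185*(-75) = 13875)
(J + ((-8467 - 10905) + G(-102, -124)))*(-29715 + r) = (3*√593 + ((-8467 - 10905) - 102))*(-29715 + 13875) = (3*√593 + (-19372 - 102))*(-15840) = (3*√593 - 19474)*(-15840) = (-19474 + 3*√593)*(-15840) = 308468160 - 47520*√593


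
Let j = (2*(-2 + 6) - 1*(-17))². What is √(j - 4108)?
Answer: 9*I*√43 ≈ 59.017*I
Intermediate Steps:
j = 625 (j = (2*4 + 17)² = (8 + 17)² = 25² = 625)
√(j - 4108) = √(625 - 4108) = √(-3483) = 9*I*√43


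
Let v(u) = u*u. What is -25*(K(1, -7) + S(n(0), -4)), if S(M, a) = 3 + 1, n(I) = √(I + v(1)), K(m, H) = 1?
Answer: -125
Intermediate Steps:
v(u) = u²
n(I) = √(1 + I) (n(I) = √(I + 1²) = √(I + 1) = √(1 + I))
S(M, a) = 4
-25*(K(1, -7) + S(n(0), -4)) = -25*(1 + 4) = -25*5 = -125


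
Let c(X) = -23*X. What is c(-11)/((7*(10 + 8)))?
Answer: 253/126 ≈ 2.0079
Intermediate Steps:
c(-11)/((7*(10 + 8))) = (-23*(-11))/((7*(10 + 8))) = 253/((7*18)) = 253/126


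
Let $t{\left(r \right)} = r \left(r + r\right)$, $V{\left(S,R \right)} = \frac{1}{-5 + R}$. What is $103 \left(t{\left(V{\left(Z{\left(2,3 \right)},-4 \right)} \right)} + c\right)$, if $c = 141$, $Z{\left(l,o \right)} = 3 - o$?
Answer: $\frac{1176569}{81} \approx 14526.0$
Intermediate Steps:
$t{\left(r \right)} = 2 r^{2}$ ($t{\left(r \right)} = r 2 r = 2 r^{2}$)
$103 \left(t{\left(V{\left(Z{\left(2,3 \right)},-4 \right)} \right)} + c\right) = 103 \left(2 \left(\frac{1}{-5 - 4}\right)^{2} + 141\right) = 103 \left(2 \left(\frac{1}{-9}\right)^{2} + 141\right) = 103 \left(2 \left(- \frac{1}{9}\right)^{2} + 141\right) = 103 \left(2 \cdot \frac{1}{81} + 141\right) = 103 \left(\frac{2}{81} + 141\right) = 103 \cdot \frac{11423}{81} = \frac{1176569}{81}$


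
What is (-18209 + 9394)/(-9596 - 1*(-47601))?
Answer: -1763/7601 ≈ -0.23194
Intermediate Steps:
(-18209 + 9394)/(-9596 - 1*(-47601)) = -8815/(-9596 + 47601) = -8815/38005 = -8815*1/38005 = -1763/7601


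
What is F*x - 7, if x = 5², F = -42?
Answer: -1057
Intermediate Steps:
x = 25
F*x - 7 = -42*25 - 7 = -1050 - 7 = -1057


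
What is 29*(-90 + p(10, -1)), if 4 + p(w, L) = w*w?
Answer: 174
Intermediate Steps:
p(w, L) = -4 + w² (p(w, L) = -4 + w*w = -4 + w²)
29*(-90 + p(10, -1)) = 29*(-90 + (-4 + 10²)) = 29*(-90 + (-4 + 100)) = 29*(-90 + 96) = 29*6 = 174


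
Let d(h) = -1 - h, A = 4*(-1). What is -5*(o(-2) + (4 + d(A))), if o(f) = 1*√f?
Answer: -35 - 5*I*√2 ≈ -35.0 - 7.0711*I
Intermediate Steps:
o(f) = √f
A = -4
-5*(o(-2) + (4 + d(A))) = -5*(√(-2) + (4 + (-1 - 1*(-4)))) = -5*(I*√2 + (4 + (-1 + 4))) = -5*(I*√2 + (4 + 3)) = -5*(I*√2 + 7) = -5*(7 + I*√2) = -35 - 5*I*√2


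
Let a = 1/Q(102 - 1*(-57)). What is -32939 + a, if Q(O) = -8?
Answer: -263513/8 ≈ -32939.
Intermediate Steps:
a = -⅛ (a = 1/(-8) = -⅛ ≈ -0.12500)
-32939 + a = -32939 - ⅛ = -263513/8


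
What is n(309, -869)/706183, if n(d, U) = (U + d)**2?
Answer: 313600/706183 ≈ 0.44408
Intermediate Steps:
n(309, -869)/706183 = (-869 + 309)**2/706183 = (-560)**2*(1/706183) = 313600*(1/706183) = 313600/706183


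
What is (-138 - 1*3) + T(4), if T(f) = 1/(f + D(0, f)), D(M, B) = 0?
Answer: -563/4 ≈ -140.75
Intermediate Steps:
T(f) = 1/f (T(f) = 1/(f + 0) = 1/f)
(-138 - 1*3) + T(4) = (-138 - 1*3) + 1/4 = (-138 - 3) + ¼ = -141 + ¼ = -563/4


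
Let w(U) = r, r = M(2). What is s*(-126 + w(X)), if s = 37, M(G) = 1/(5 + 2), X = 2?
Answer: -32597/7 ≈ -4656.7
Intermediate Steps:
M(G) = ⅐ (M(G) = 1/7 = ⅐)
r = ⅐ ≈ 0.14286
w(U) = ⅐
s*(-126 + w(X)) = 37*(-126 + ⅐) = 37*(-881/7) = -32597/7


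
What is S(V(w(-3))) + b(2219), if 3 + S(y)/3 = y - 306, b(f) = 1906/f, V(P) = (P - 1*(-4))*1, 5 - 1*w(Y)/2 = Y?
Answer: -1921967/2219 ≈ -866.14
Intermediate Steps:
w(Y) = 10 - 2*Y
V(P) = 4 + P (V(P) = (P + 4)*1 = (4 + P)*1 = 4 + P)
S(y) = -927 + 3*y (S(y) = -9 + 3*(y - 306) = -9 + 3*(-306 + y) = -9 + (-918 + 3*y) = -927 + 3*y)
S(V(w(-3))) + b(2219) = (-927 + 3*(4 + (10 - 2*(-3)))) + 1906/2219 = (-927 + 3*(4 + (10 + 6))) + 1906*(1/2219) = (-927 + 3*(4 + 16)) + 1906/2219 = (-927 + 3*20) + 1906/2219 = (-927 + 60) + 1906/2219 = -867 + 1906/2219 = -1921967/2219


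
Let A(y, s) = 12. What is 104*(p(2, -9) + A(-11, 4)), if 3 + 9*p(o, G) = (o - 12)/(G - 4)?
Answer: 11000/9 ≈ 1222.2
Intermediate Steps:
p(o, G) = -⅓ + (-12 + o)/(9*(-4 + G)) (p(o, G) = -⅓ + ((o - 12)/(G - 4))/9 = -⅓ + ((-12 + o)/(-4 + G))/9 = -⅓ + (-12 + o)/(9*(-4 + G)))
104*(p(2, -9) + A(-11, 4)) = 104*((2 - 3*(-9))/(9*(-4 - 9)) + 12) = 104*((⅑)*(2 + 27)/(-13) + 12) = 104*((⅑)*(-1/13)*29 + 12) = 104*(-29/117 + 12) = 104*(1375/117) = 11000/9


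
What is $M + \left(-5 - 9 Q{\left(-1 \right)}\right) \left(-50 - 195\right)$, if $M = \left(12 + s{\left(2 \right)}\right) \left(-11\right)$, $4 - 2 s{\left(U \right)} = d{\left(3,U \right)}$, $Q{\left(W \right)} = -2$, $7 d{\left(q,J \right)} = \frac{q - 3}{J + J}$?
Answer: $-3339$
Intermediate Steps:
$d{\left(q,J \right)} = \frac{-3 + q}{14 J}$ ($d{\left(q,J \right)} = \frac{\left(q - 3\right) \frac{1}{J + J}}{7} = \frac{\left(-3 + q\right) \frac{1}{2 J}}{7} = \frac{\frac{1}{2} \frac{1}{J} \left(-3 + q\right)}{7} = \frac{-3 + q}{14 J}$)
$s{\left(U \right)} = 2$ ($s{\left(U \right)} = 2 - \frac{\frac{1}{14} \frac{1}{U} \left(-3 + 3\right)}{2} = 2 - \frac{\frac{1}{14} \frac{1}{U} 0}{2} = 2 - 0 = 2 + 0 = 2$)
$M = -154$ ($M = \left(12 + 2\right) \left(-11\right) = 14 \left(-11\right) = -154$)
$M + \left(-5 - 9 Q{\left(-1 \right)}\right) \left(-50 - 195\right) = -154 + \left(-5 - -18\right) \left(-50 - 195\right) = -154 + \left(-5 + 18\right) \left(-245\right) = -154 + 13 \left(-245\right) = -154 - 3185 = -3339$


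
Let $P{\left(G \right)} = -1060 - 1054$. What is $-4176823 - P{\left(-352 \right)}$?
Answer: $-4174709$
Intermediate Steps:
$P{\left(G \right)} = -2114$
$-4176823 - P{\left(-352 \right)} = -4176823 - -2114 = -4176823 + 2114 = -4174709$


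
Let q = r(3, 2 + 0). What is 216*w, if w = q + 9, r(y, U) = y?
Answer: 2592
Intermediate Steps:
q = 3
w = 12 (w = 3 + 9 = 12)
216*w = 216*12 = 2592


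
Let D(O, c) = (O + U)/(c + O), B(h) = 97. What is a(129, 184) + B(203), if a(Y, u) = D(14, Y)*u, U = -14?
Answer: 97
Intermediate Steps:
D(O, c) = (-14 + O)/(O + c) (D(O, c) = (O - 14)/(c + O) = (-14 + O)/(O + c))
a(Y, u) = 0 (a(Y, u) = ((-14 + 14)/(14 + Y))*u = (0/(14 + Y))*u = 0*u = 0)
a(129, 184) + B(203) = 0 + 97 = 97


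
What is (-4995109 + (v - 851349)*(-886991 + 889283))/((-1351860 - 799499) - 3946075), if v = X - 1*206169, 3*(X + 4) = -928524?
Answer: 448318267/871062 ≈ 514.68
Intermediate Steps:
X = -309512 (X = -4 + (⅓)*(-928524) = -4 - 309508 = -309512)
v = -515681 (v = -309512 - 1*206169 = -309512 - 206169 = -515681)
(-4995109 + (v - 851349)*(-886991 + 889283))/((-1351860 - 799499) - 3946075) = (-4995109 + (-515681 - 851349)*(-886991 + 889283))/((-1351860 - 799499) - 3946075) = (-4995109 - 1367030*2292)/(-2151359 - 3946075) = (-4995109 - 3133232760)/(-6097434) = -3138227869*(-1/6097434) = 448318267/871062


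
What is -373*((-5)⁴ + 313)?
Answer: -349874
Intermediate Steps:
-373*((-5)⁴ + 313) = -373*(625 + 313) = -373*938 = -349874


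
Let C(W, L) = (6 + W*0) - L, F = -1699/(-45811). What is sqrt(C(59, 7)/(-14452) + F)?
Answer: sqrt(4071632628650537)/331030286 ≈ 0.19276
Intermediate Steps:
F = 1699/45811 (F = -1699*(-1/45811) = 1699/45811 ≈ 0.037087)
C(W, L) = 6 - L (C(W, L) = (6 + 0) - L = 6 - L)
sqrt(C(59, 7)/(-14452) + F) = sqrt((6 - 1*7)/(-14452) + 1699/45811) = sqrt((6 - 7)*(-1/14452) + 1699/45811) = sqrt(-1*(-1/14452) + 1699/45811) = sqrt(1/14452 + 1699/45811) = sqrt(24599759/662060572) = sqrt(4071632628650537)/331030286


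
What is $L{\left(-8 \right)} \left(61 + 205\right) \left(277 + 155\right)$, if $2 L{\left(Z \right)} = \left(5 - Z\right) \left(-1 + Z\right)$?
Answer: $-6722352$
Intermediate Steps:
$L{\left(Z \right)} = \frac{\left(-1 + Z\right) \left(5 - Z\right)}{2}$ ($L{\left(Z \right)} = \frac{\left(5 - Z\right) \left(-1 + Z\right)}{2} = \frac{\left(-1 + Z\right) \left(5 - Z\right)}{2}$)
$L{\left(-8 \right)} \left(61 + 205\right) \left(277 + 155\right) = \left(- \frac{5}{2} + 3 \left(-8\right) - \frac{\left(-8\right)^{2}}{2}\right) \left(61 + 205\right) \left(277 + 155\right) = \left(- \frac{5}{2} - 24 - 32\right) 266 \cdot 432 = \left(- \frac{5}{2} - 24 - 32\right) 114912 = \left(- \frac{117}{2}\right) 114912 = -6722352$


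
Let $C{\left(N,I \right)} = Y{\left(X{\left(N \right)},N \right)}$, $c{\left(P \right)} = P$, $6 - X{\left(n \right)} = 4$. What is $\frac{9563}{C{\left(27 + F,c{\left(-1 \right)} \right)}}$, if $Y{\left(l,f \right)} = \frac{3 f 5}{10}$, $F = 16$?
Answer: $\frac{19126}{129} \approx 148.26$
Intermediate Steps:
$X{\left(n \right)} = 2$ ($X{\left(n \right)} = 6 - 4 = 2$)
$Y{\left(l,f \right)} = \frac{3 f}{2}$ ($Y{\left(l,f \right)} = 15 f \frac{1}{10} = \frac{3 f}{2}$)
$C{\left(N,I \right)} = \frac{3 N}{2}$
$\frac{9563}{C{\left(27 + F,c{\left(-1 \right)} \right)}} = \frac{9563}{\frac{3}{2} \left(27 + 16\right)} = \frac{9563}{\frac{3}{2} \cdot 43} = \frac{9563}{\frac{129}{2}} = 9563 \cdot \frac{2}{129} = \frac{19126}{129}$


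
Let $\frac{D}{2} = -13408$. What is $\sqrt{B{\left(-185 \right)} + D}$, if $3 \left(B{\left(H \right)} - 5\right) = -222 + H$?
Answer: $\frac{2 i \sqrt{60630}}{3} \approx 164.15 i$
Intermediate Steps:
$B{\left(H \right)} = -69 + \frac{H}{3}$ ($B{\left(H \right)} = 5 + \frac{-222 + H}{3} = 5 + \left(-74 + \frac{H}{3}\right) = -69 + \frac{H}{3}$)
$D = -26816$ ($D = 2 \left(-13408\right) = -26816$)
$\sqrt{B{\left(-185 \right)} + D} = \sqrt{\left(-69 + \frac{1}{3} \left(-185\right)\right) - 26816} = \sqrt{\left(-69 - \frac{185}{3}\right) - 26816} = \sqrt{- \frac{392}{3} - 26816} = \sqrt{- \frac{80840}{3}} = \frac{2 i \sqrt{60630}}{3}$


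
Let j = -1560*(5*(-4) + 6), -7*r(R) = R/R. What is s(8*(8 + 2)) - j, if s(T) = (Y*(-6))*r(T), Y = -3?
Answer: -152898/7 ≈ -21843.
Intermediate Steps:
r(R) = -⅐ (r(R) = -R/(7*R) = -⅐*1 = -⅐)
s(T) = -18/7 (s(T) = -3*(-6)*(-⅐) = 18*(-⅐) = -18/7)
j = 21840 (j = -1560*(-20 + 6) = -1560*(-14) = 21840)
s(8*(8 + 2)) - j = -18/7 - 1*21840 = -18/7 - 21840 = -152898/7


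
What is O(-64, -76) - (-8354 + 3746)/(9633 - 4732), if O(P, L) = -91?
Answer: -441383/4901 ≈ -90.060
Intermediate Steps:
O(-64, -76) - (-8354 + 3746)/(9633 - 4732) = -91 - (-8354 + 3746)/(9633 - 4732) = -91 - (-4608)/4901 = -91 - 1*(-4608/4901) = -91 + 4608/4901 = -441383/4901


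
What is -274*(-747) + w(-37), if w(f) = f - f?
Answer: 204678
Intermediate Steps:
w(f) = 0
-274*(-747) + w(-37) = -274*(-747) + 0 = 204678 + 0 = 204678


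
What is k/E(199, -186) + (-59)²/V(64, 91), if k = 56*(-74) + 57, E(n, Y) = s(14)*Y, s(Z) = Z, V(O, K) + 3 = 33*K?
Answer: 1777127/651000 ≈ 2.7298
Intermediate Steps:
V(O, K) = -3 + 33*K
E(n, Y) = 14*Y
k = -4087 (k = -4144 + 57 = -4087)
k/E(199, -186) + (-59)²/V(64, 91) = -4087/(14*(-186)) + (-59)²/(-3 + 33*91) = -4087/(-2604) + 3481/(-3 + 3003) = -4087*(-1/2604) + 3481/3000 = 4087/2604 + 3481*(1/3000) = 4087/2604 + 3481/3000 = 1777127/651000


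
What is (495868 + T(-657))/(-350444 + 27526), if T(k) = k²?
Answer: -927517/322918 ≈ -2.8723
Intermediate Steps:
(495868 + T(-657))/(-350444 + 27526) = (495868 + (-657)²)/(-350444 + 27526) = (495868 + 431649)/(-322918) = 927517*(-1/322918) = -927517/322918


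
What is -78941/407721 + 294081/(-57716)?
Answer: -124459158157/23532025236 ≈ -5.2889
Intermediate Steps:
-78941/407721 + 294081/(-57716) = -78941*1/407721 + 294081*(-1/57716) = -78941/407721 - 294081/57716 = -124459158157/23532025236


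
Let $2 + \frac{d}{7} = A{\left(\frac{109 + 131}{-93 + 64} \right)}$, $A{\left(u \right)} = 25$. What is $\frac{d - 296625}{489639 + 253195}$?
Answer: $- \frac{148232}{371417} \approx -0.3991$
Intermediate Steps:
$d = 161$ ($d = -14 + 7 \cdot 25 = -14 + 175 = 161$)
$\frac{d - 296625}{489639 + 253195} = \frac{161 - 296625}{489639 + 253195} = - \frac{296464}{742834} = \left(-296464\right) \frac{1}{742834} = - \frac{148232}{371417}$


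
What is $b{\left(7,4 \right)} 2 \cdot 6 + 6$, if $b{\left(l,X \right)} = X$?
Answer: $54$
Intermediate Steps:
$b{\left(7,4 \right)} 2 \cdot 6 + 6 = 4 \cdot 2 \cdot 6 + 6 = 4 \cdot 12 + 6 = 48 + 6 = 54$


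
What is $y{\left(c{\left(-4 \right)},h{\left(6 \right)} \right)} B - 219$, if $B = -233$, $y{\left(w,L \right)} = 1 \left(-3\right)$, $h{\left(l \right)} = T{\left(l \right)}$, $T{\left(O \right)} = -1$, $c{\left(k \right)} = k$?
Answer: $480$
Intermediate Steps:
$h{\left(l \right)} = -1$
$y{\left(w,L \right)} = -3$
$y{\left(c{\left(-4 \right)},h{\left(6 \right)} \right)} B - 219 = \left(-3\right) \left(-233\right) - 219 = 699 - 219 = 480$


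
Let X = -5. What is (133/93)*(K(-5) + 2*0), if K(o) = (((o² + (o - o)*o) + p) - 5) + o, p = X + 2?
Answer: 532/31 ≈ 17.161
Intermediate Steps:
p = -3 (p = -5 + 2 = -3)
K(o) = -8 + o + o² (K(o) = (((o² + (o - o)*o) - 3) - 5) + o = (((o² + 0*o) - 3) - 5) + o = (((o² + 0) - 3) - 5) + o = ((o² - 3) - 5) + o = ((-3 + o²) - 5) + o = (-8 + o²) + o = -8 + o + o²)
(133/93)*(K(-5) + 2*0) = (133/93)*((-8 - 5 + (-5)²) + 2*0) = (133*(1/93))*((-8 - 5 + 25) + 0) = 133*(12 + 0)/93 = (133/93)*12 = 532/31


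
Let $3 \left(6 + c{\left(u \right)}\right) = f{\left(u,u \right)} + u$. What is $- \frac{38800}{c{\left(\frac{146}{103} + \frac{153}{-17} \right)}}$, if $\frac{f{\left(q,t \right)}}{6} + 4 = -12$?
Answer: $\frac{11989200}{12523} \approx 957.37$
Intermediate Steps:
$f{\left(q,t \right)} = -96$ ($f{\left(q,t \right)} = -24 + 6 \left(-12\right) = -24 - 72 = -96$)
$c{\left(u \right)} = -38 + \frac{u}{3}$ ($c{\left(u \right)} = -6 + \frac{-96 + u}{3} = -6 + \left(-32 + \frac{u}{3}\right) = -38 + \frac{u}{3}$)
$- \frac{38800}{c{\left(\frac{146}{103} + \frac{153}{-17} \right)}} = - \frac{38800}{-38 + \frac{\frac{146}{103} + \frac{153}{-17}}{3}} = - \frac{38800}{-38 + \frac{146 \cdot \frac{1}{103} + 153 \left(- \frac{1}{17}\right)}{3}} = - \frac{38800}{-38 + \frac{\frac{146}{103} - 9}{3}} = - \frac{38800}{-38 + \frac{1}{3} \left(- \frac{781}{103}\right)} = - \frac{38800}{-38 - \frac{781}{309}} = - \frac{38800}{- \frac{12523}{309}} = \left(-38800\right) \left(- \frac{309}{12523}\right) = \frac{11989200}{12523}$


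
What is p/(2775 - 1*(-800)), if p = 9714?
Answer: 9714/3575 ≈ 2.7172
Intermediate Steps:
p/(2775 - 1*(-800)) = 9714/(2775 - 1*(-800)) = 9714/(2775 + 800) = 9714/3575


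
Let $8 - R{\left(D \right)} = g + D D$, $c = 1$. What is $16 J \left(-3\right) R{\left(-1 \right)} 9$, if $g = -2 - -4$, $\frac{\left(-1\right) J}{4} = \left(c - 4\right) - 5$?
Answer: $-69120$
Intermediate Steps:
$J = 32$ ($J = - 4 \left(\left(1 - 4\right) - 5\right) = - 4 \left(-3 - 5\right) = \left(-4\right) \left(-8\right) = 32$)
$g = 2$ ($g = -2 + 4 = 2$)
$R{\left(D \right)} = 6 - D^{2}$ ($R{\left(D \right)} = 8 - \left(2 + D D\right) = 8 - \left(2 + D^{2}\right) = 6 - D^{2}$)
$16 J \left(-3\right) R{\left(-1 \right)} 9 = 16 \cdot 32 \left(-3\right) \left(6 - \left(-1\right)^{2}\right) 9 = 16 \left(- 96 \left(6 - 1\right)\right) 9 = 16 \left(\left(-96\right) 5\right) 9 = 16 \left(-480\right) 9 = \left(-7680\right) 9 = -69120$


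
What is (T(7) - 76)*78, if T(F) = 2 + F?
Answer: -5226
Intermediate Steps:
(T(7) - 76)*78 = ((2 + 7) - 76)*78 = (9 - 76)*78 = -67*78 = -5226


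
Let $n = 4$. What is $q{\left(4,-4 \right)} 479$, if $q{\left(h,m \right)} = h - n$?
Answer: $0$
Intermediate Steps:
$q{\left(h,m \right)} = -4 + h$ ($q{\left(h,m \right)} = h - 4 = -4 + h$)
$q{\left(4,-4 \right)} 479 = \left(-4 + 4\right) 479 = 0 \cdot 479 = 0$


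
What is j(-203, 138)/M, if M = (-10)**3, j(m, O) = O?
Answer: -69/500 ≈ -0.13800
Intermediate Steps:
M = -1000
j(-203, 138)/M = 138/(-1000) = 138*(-1/1000) = -69/500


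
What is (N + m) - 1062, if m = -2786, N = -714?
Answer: -4562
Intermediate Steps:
(N + m) - 1062 = (-714 - 2786) - 1062 = -3500 - 1062 = -4562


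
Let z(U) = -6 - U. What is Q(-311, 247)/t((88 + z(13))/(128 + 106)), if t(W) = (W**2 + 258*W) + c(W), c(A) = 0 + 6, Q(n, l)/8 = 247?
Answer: 12021984/499885 ≈ 24.049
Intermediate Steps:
Q(n, l) = 1976 (Q(n, l) = 8*247 = 1976)
c(A) = 6
t(W) = 6 + W**2 + 258*W (t(W) = (W**2 + 258*W) + 6 = 6 + W**2 + 258*W)
Q(-311, 247)/t((88 + z(13))/(128 + 106)) = 1976/(6 + ((88 + (-6 - 1*13))/(128 + 106))**2 + 258*((88 + (-6 - 1*13))/(128 + 106))) = 1976/(6 + ((88 + (-6 - 13))/234)**2 + 258*((88 + (-6 - 13))/234)) = 1976/(6 + ((88 - 19)*(1/234))**2 + 258*((88 - 19)*(1/234))) = 1976/(6 + (69*(1/234))**2 + 258*(69*(1/234))) = 1976/(6 + (23/78)**2 + 258*(23/78)) = 1976/(6 + 529/6084 + 989/13) = 1976/(499885/6084) = 1976*(6084/499885) = 12021984/499885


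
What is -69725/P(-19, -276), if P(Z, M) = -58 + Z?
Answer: 69725/77 ≈ 905.52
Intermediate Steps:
-69725/P(-19, -276) = -69725/(-58 - 19) = -69725/(-77) = -69725*(-1/77) = 69725/77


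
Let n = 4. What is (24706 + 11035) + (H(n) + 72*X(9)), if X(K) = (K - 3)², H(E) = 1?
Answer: 38334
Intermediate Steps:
X(K) = (-3 + K)²
(24706 + 11035) + (H(n) + 72*X(9)) = (24706 + 11035) + (1 + 72*(-3 + 9)²) = 35741 + (1 + 72*6²) = 35741 + (1 + 72*36) = 35741 + (1 + 2592) = 35741 + 2593 = 38334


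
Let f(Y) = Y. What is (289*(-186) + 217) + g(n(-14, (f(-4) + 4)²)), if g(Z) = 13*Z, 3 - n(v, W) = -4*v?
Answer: -54226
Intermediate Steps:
n(v, W) = 3 + 4*v (n(v, W) = 3 - (-4)*v = 3 + 4*v)
(289*(-186) + 217) + g(n(-14, (f(-4) + 4)²)) = (289*(-186) + 217) + 13*(3 + 4*(-14)) = (-53754 + 217) + 13*(3 - 56) = -53537 + 13*(-53) = -53537 - 689 = -54226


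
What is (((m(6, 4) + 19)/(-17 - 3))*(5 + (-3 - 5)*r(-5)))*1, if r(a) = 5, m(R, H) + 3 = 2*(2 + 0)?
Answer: 35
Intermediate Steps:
m(R, H) = 1 (m(R, H) = -3 + 2*(2 + 0) = -3 + 2*2 = -3 + 4 = 1)
(((m(6, 4) + 19)/(-17 - 3))*(5 + (-3 - 5)*r(-5)))*1 = (((1 + 19)/(-17 - 3))*(5 + (-3 - 5)*5))*1 = ((20/(-20))*(5 - 8*5))*1 = ((20*(-1/20))*(5 - 40))*1 = -1*(-35)*1 = 35*1 = 35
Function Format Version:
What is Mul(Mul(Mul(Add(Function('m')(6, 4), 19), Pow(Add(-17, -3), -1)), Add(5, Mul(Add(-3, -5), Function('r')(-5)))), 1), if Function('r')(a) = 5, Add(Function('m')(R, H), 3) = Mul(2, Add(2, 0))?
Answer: 35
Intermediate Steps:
Function('m')(R, H) = 1 (Function('m')(R, H) = Add(-3, Mul(2, Add(2, 0))) = Add(-3, Mul(2, 2)) = Add(-3, 4) = 1)
Mul(Mul(Mul(Add(Function('m')(6, 4), 19), Pow(Add(-17, -3), -1)), Add(5, Mul(Add(-3, -5), Function('r')(-5)))), 1) = Mul(Mul(Mul(Add(1, 19), Pow(Add(-17, -3), -1)), Add(5, Mul(Add(-3, -5), 5))), 1) = Mul(Mul(Mul(20, Pow(-20, -1)), Add(5, Mul(-8, 5))), 1) = Mul(Mul(Mul(20, Rational(-1, 20)), Add(5, -40)), 1) = Mul(Mul(-1, -35), 1) = Mul(35, 1) = 35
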